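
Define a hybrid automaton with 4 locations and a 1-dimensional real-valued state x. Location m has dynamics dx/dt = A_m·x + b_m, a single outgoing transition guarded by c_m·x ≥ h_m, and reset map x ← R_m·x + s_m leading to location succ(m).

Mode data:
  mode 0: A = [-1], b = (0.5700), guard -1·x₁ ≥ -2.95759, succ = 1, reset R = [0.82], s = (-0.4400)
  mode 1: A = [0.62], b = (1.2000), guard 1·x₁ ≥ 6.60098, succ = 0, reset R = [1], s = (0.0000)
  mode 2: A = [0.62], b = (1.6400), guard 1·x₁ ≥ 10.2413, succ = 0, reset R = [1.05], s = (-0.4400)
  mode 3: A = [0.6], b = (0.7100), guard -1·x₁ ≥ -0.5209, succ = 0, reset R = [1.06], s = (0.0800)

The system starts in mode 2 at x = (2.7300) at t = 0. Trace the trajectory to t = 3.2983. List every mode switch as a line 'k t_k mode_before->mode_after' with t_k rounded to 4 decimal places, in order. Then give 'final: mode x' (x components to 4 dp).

1 1.4103 2->0
2 2.8166 0->1
final: 1 3.3498

Mode 2: guard c·x = 10.2413 hit at Δt = 1.4103 (t = 1.4103), x⁻ = (10.2413) → reset → x⁺ = (10.3134), jump to mode 0
Mode 0: guard c·x = -2.9576 hit at Δt = 1.4063 (t = 2.8166), x⁻ = (2.9576) → reset → x⁺ = (1.9852), jump to mode 1
Mode 1: flow for 0.4817 to horizon, guard not reached → x = (3.3498)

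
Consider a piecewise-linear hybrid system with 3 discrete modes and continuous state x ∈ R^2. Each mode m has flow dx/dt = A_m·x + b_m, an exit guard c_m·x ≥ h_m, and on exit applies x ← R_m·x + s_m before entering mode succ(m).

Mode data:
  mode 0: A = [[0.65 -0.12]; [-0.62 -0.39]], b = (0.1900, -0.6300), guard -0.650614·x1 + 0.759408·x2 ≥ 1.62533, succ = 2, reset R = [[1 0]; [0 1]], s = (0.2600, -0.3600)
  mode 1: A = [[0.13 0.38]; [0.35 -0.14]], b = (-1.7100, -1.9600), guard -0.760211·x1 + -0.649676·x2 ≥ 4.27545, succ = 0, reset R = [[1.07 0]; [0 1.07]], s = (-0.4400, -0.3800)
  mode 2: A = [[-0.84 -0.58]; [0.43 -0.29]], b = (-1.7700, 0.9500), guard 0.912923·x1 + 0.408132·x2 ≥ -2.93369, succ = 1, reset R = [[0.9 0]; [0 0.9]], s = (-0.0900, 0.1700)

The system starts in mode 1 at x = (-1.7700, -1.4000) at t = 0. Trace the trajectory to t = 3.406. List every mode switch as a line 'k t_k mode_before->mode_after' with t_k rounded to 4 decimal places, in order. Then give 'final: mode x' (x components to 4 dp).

1 0.5326 1->0
2 0.9392 0->2
3 1.9596 2->1
4 2.3488 1->0
5 2.7668 0->2
final: 2 -2.8857 -2.3605

Mode 1: guard c·x = 4.2755 hit at Δt = 0.5326 (t = 0.5326), x⁻ = (-3.2704, -2.7541) → reset → x⁺ = (-3.9393, -3.3268), jump to mode 0
Mode 0: guard c·x = 1.6253 hit at Δt = 0.4066 (t = 0.9392), x⁻ = (-4.8907, -2.0498) → reset → x⁺ = (-4.6307, -2.4098), jump to mode 2
Mode 2: guard c·x = -2.9337 hit at Δt = 1.0204 (t = 1.9596), x⁻ = (-2.2443, -2.1679) → reset → x⁺ = (-2.1099, -1.7811), jump to mode 1
Mode 1: guard c·x = 4.2755 hit at Δt = 0.3892 (t = 2.3488), x⁻ = (-3.2461, -2.7825) → reset → x⁺ = (-3.9134, -3.3572), jump to mode 0
Mode 0: guard c·x = 1.6253 hit at Δt = 0.4181 (t = 2.7668), x⁻ = (-4.8865, -2.0462) → reset → x⁺ = (-4.6265, -2.4062), jump to mode 2
Mode 2: flow for 0.6392 to horizon, guard not reached → x = (-2.8857, -2.3605)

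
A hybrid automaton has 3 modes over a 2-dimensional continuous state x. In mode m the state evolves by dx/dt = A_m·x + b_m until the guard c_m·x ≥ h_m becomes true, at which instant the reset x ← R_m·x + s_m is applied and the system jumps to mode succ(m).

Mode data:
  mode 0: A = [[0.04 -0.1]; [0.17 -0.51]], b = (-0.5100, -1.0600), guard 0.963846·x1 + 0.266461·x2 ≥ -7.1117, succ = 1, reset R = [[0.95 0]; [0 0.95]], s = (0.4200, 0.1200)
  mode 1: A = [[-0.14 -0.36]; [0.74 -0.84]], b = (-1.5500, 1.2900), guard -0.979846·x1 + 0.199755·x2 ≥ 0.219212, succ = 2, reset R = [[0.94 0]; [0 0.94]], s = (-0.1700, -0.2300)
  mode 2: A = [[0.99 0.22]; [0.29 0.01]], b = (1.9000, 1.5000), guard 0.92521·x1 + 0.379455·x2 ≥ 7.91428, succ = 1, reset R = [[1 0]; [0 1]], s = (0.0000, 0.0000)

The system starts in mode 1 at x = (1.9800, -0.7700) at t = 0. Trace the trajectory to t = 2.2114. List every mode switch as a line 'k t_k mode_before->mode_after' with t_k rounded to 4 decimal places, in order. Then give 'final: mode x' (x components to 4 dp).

1 1.0792 1->2
final: 2 4.1431 2.9919

Mode 1: guard c·x = 0.2192 hit at Δt = 1.0792 (t = 1.0792), x⁻ = (-0.0075, 1.0605) → reset → x⁺ = (-0.1771, 0.7669), jump to mode 2
Mode 2: flow for 1.1322 to horizon, guard not reached → x = (4.1431, 2.9919)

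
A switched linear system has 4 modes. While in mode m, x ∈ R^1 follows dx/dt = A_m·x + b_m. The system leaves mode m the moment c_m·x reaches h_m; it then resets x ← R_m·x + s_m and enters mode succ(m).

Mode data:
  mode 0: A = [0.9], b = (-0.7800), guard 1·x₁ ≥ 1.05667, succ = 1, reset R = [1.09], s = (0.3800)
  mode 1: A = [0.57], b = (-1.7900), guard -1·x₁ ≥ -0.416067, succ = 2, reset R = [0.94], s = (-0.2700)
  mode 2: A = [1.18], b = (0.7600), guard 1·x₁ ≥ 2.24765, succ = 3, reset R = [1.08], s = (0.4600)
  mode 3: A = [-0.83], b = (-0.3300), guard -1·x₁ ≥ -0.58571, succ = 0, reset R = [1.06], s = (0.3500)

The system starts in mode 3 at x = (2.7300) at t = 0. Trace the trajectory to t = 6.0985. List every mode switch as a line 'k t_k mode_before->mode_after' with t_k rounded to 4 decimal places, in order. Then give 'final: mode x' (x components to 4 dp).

Mode 3: guard c·x = -0.5857 hit at Δt = 1.3941 (t = 1.3941), x⁻ = (0.5857) → reset → x⁺ = (0.9709), jump to mode 0
Mode 0: guard c·x = 1.0567 hit at Δt = 0.6676 (t = 2.0617), x⁻ = (1.0567) → reset → x⁺ = (1.5318), jump to mode 1
Mode 1: guard c·x = -0.4161 hit at Δt = 0.9243 (t = 2.9860), x⁻ = (0.4161) → reset → x⁺ = (0.1211), jump to mode 2
Mode 2: guard c·x = 2.2477 hit at Δt = 1.1267 (t = 4.1127), x⁻ = (2.2476) → reset → x⁺ = (2.8875), jump to mode 3
Mode 3: guard c·x = -0.5857 hit at Δt = 1.4533 (t = 5.5660), x⁻ = (0.5857) → reset → x⁺ = (0.9709), jump to mode 0
Mode 0: flow for 0.5325 to horizon, guard not reached → x = (1.0349)

1 1.3941 3->0
2 2.0617 0->1
3 2.9860 1->2
4 4.1127 2->3
5 5.5660 3->0
final: 0 1.0349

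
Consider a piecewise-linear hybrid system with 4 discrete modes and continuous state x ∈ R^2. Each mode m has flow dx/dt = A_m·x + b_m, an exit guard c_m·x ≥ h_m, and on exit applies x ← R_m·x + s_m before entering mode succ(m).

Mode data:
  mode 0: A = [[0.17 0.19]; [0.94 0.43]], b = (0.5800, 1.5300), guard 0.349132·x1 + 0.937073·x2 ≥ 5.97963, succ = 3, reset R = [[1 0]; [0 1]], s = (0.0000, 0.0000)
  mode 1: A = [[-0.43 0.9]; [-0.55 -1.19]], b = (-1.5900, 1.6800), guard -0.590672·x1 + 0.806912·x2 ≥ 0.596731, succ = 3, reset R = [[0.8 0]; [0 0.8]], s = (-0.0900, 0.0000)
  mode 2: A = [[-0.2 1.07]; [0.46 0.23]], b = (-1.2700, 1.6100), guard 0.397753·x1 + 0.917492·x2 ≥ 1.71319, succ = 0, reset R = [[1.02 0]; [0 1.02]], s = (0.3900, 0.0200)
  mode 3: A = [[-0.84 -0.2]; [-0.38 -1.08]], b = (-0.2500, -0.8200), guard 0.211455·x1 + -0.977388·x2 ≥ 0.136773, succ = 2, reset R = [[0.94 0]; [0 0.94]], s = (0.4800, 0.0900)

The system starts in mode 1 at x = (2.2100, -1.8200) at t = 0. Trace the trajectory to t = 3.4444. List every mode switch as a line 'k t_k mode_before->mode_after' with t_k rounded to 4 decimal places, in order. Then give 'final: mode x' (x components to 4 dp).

Mode 1: guard c·x = 0.5967 hit at Δt = 1.1093 (t = 1.1093), x⁻ = (-0.4176, 0.4339) → reset → x⁺ = (-0.4241, 0.3471), jump to mode 3
Mode 3: guard c·x = 0.1368 hit at Δt = 0.8109 (t = 1.9202), x⁻ = (-0.3609, -0.2180) → reset → x⁺ = (0.1407, -0.1149), jump to mode 2
Mode 2: guard c·x = 1.7132 hit at Δt = 1.2164 (t = 3.1366), x⁻ = (-0.1905, 1.9498) → reset → x⁺ = (0.1957, 2.0088), jump to mode 0
Mode 0: flow for 0.3078 to horizon, guard not reached → x = (0.5358, 2.9068)

1 1.1093 1->3
2 1.9202 3->2
3 3.1366 2->0
final: 0 0.5358 2.9068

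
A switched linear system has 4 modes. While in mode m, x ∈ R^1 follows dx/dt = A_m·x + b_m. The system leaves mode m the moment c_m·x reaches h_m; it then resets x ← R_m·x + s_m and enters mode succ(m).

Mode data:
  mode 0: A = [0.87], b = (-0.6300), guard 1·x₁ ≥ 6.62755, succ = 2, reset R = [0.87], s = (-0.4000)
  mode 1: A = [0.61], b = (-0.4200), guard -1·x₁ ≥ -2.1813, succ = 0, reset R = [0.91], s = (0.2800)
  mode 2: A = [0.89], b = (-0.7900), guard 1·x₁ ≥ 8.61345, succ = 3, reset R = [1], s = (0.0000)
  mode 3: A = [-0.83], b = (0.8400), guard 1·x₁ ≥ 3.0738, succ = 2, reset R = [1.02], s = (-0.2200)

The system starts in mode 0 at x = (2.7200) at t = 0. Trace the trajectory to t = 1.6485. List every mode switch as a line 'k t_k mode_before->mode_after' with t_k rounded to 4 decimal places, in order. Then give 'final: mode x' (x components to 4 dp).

1 1.2465 0->2
final: 2 7.2923

Mode 0: guard c·x = 6.6276 hit at Δt = 1.2465 (t = 1.2465), x⁻ = (6.6276) → reset → x⁺ = (5.3660), jump to mode 2
Mode 2: flow for 0.4020 to horizon, guard not reached → x = (7.2923)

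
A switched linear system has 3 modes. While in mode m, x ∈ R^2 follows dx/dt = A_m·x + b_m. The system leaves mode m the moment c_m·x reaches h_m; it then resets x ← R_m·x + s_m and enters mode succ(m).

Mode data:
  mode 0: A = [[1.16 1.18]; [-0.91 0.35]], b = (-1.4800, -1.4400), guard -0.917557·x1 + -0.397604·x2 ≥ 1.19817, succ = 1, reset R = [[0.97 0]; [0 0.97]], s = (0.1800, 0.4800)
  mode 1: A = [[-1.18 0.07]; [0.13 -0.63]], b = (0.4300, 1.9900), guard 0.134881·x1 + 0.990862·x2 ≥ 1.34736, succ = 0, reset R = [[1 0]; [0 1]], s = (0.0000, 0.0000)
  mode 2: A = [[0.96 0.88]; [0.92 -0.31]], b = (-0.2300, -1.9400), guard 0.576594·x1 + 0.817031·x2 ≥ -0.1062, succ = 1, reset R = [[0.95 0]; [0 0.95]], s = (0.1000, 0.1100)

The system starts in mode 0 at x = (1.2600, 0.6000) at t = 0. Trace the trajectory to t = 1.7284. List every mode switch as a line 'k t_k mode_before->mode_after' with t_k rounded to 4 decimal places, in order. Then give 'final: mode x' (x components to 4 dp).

1 1.1116 0->1
final: 1 0.1091 -0.1826

Mode 0: guard c·x = 1.1982 hit at Δt = 1.1116 (t = 1.1116), x⁻ = (-0.3004, -2.3203) → reset → x⁺ = (-0.1114, -1.7707), jump to mode 1
Mode 1: flow for 0.6168 to horizon, guard not reached → x = (0.1091, -0.1826)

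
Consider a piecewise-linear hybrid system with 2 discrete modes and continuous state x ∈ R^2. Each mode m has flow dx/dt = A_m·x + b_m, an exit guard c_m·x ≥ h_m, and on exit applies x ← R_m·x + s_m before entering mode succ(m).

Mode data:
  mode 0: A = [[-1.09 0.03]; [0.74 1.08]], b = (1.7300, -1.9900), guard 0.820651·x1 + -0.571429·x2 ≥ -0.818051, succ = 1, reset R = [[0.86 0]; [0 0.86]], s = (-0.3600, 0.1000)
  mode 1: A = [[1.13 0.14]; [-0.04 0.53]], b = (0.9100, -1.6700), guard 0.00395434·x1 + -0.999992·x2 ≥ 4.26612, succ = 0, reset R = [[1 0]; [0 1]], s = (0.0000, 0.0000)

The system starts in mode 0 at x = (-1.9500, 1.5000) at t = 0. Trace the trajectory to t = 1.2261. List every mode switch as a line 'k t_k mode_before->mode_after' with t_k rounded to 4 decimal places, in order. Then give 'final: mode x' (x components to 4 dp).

1 0.4761 0->1
final: 1 -0.7418 -0.4592

Mode 0: guard c·x = -0.8181 hit at Δt = 0.4761 (t = 0.4761), x⁻ = (-0.5062, 0.7047) → reset → x⁺ = (-0.7953, 0.7060), jump to mode 1
Mode 1: flow for 0.7500 to horizon, guard not reached → x = (-0.7418, -0.4592)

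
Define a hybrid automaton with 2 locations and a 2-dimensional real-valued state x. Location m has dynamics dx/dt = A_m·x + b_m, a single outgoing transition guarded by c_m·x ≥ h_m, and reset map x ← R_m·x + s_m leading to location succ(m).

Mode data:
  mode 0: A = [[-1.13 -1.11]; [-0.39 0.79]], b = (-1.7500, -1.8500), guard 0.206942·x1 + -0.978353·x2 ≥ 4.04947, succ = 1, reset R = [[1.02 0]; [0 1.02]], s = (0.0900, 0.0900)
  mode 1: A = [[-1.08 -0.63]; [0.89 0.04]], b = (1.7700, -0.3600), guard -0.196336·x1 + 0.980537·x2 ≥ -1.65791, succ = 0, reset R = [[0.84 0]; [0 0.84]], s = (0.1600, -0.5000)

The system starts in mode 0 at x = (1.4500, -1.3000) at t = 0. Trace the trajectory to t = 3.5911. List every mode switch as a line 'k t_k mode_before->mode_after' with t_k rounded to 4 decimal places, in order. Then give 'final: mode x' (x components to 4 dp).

Mode 0: guard c·x = 4.0495 hit at Δt = 0.6012 (t = 0.6012), x⁻ = (1.2475, -3.8752) → reset → x⁺ = (1.3625, -3.8627), jump to mode 1
Mode 1: guard c·x = -1.6579 hit at Δt = 1.5963 (t = 2.1975), x⁻ = (2.6790, -1.1544) → reset → x⁺ = (2.4104, -1.4697), jump to mode 0
Mode 0: guard c·x = 4.0495 hit at Δt = 0.4919 (t = 2.6895), x⁻ = (1.8326, -3.7514) → reset → x⁺ = (1.9593, -3.7365), jump to mode 1
Mode 1: flow for 0.9016 to horizon, guard not reached → x = (2.8018, -2.1441)

1 0.6012 0->1
2 2.1975 1->0
3 2.6895 0->1
final: 1 2.8018 -2.1441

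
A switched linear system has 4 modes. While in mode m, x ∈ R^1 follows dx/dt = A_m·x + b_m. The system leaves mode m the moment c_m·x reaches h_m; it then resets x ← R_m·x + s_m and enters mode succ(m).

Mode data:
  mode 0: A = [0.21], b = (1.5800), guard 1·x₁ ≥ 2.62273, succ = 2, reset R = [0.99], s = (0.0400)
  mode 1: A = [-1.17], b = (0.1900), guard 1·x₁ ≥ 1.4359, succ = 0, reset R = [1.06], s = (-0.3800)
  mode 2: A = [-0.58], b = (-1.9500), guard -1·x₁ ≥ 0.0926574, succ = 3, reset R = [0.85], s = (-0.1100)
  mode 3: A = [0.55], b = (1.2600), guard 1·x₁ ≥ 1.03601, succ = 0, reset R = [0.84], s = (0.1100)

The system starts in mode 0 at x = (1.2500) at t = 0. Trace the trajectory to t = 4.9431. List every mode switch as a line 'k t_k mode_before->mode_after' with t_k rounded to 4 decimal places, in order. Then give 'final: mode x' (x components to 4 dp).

1 0.6922 0->2
2 1.7386 2->3
3 2.5733 3->0
4 3.4142 0->2
5 4.4606 2->3
final: 3 0.4501

Mode 0: guard c·x = 2.6227 hit at Δt = 0.6922 (t = 0.6922), x⁻ = (2.6227) → reset → x⁺ = (2.6365), jump to mode 2
Mode 2: guard c·x = 0.0927 hit at Δt = 1.0464 (t = 1.7386), x⁻ = (-0.0927) → reset → x⁺ = (-0.1888), jump to mode 3
Mode 3: guard c·x = 1.0360 hit at Δt = 0.8347 (t = 2.5733), x⁻ = (1.0360) → reset → x⁺ = (0.9802), jump to mode 0
Mode 0: guard c·x = 2.6227 hit at Δt = 0.8409 (t = 3.4142), x⁻ = (2.6227) → reset → x⁺ = (2.6365), jump to mode 2
Mode 2: guard c·x = 0.0927 hit at Δt = 1.0464 (t = 4.4606), x⁻ = (-0.0927) → reset → x⁺ = (-0.1888), jump to mode 3
Mode 3: flow for 0.4825 to horizon, guard not reached → x = (0.4501)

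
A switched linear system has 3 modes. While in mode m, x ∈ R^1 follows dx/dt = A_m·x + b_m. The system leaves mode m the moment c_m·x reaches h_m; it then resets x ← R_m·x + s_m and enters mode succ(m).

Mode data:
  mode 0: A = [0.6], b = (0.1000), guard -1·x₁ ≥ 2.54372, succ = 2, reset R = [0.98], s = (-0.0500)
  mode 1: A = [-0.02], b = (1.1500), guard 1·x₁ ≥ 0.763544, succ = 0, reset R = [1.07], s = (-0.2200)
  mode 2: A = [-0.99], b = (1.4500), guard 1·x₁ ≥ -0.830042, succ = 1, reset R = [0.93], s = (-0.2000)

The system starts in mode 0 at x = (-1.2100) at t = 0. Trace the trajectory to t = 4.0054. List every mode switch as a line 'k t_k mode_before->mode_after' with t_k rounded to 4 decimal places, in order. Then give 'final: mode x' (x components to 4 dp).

Mode 0: guard c·x = 2.5437 hit at Δt = 1.3724 (t = 1.3724), x⁻ = (-2.5437) → reset → x⁺ = (-2.5428), jump to mode 2
Mode 2: guard c·x = -0.8300 hit at Δt = 0.5632 (t = 1.9356), x⁻ = (-0.8300) → reset → x⁺ = (-0.9719), jump to mode 1
Mode 1: guard c·x = 0.7635 hit at Δt = 1.5065 (t = 3.4421), x⁻ = (0.7635) → reset → x⁺ = (0.5970), jump to mode 0
Mode 0: flow for 0.5633 to horizon, guard not reached → x = (0.9041)

1 1.3724 0->2
2 1.9356 2->1
3 3.4421 1->0
final: 0 0.9041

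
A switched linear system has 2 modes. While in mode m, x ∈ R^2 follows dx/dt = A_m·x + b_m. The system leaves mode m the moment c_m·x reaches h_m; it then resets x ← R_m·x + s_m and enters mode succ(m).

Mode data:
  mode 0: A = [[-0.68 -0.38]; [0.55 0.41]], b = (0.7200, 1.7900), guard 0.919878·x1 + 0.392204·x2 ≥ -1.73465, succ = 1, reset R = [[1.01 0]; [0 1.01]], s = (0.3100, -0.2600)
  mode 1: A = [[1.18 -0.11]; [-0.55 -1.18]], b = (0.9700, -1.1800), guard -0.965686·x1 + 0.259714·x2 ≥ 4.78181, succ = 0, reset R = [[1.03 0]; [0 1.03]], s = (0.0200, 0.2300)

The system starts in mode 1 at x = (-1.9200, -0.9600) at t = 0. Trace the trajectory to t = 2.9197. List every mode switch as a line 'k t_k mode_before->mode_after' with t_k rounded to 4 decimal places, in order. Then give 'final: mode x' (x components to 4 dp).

Mode 1: guard c·x = 4.7818 hit at Δt = 1.1415 (t = 1.1415), x⁻ = (-4.9025, 0.1831) → reset → x⁺ = (-5.0296, 0.4186), jump to mode 0
Mode 0: guard c·x = -1.7347 hit at Δt = 1.0122 (t = 2.1537), x⁻ = (-2.0868, 0.4716) → reset → x⁺ = (-1.7977, 0.2163), jump to mode 1
Mode 1: flow for 0.7660 to horizon, guard not reached → x = (-3.2523, 0.1929)

1 1.1415 1->0
2 2.1537 0->1
final: 1 -3.2523 0.1929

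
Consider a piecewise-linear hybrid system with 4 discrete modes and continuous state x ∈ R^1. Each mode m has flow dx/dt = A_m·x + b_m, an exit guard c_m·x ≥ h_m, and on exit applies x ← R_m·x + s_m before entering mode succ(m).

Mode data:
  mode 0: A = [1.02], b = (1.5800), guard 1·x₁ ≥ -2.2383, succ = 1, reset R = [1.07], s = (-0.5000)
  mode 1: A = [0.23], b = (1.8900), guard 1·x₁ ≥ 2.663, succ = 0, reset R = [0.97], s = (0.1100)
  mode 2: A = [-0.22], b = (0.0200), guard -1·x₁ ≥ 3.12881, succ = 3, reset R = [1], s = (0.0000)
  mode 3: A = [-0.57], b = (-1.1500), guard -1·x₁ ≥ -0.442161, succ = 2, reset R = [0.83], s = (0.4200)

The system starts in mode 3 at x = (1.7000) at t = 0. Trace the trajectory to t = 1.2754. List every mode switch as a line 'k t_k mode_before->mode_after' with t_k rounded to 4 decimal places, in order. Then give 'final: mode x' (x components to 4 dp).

Mode 3: guard c·x = -0.4422 hit at Δt = 0.7246 (t = 0.7246), x⁻ = (0.4422) → reset → x⁺ = (0.7870), jump to mode 2
Mode 2: flow for 0.5508 to horizon, guard not reached → x = (0.7076)

1 0.7246 3->2
final: 2 0.7076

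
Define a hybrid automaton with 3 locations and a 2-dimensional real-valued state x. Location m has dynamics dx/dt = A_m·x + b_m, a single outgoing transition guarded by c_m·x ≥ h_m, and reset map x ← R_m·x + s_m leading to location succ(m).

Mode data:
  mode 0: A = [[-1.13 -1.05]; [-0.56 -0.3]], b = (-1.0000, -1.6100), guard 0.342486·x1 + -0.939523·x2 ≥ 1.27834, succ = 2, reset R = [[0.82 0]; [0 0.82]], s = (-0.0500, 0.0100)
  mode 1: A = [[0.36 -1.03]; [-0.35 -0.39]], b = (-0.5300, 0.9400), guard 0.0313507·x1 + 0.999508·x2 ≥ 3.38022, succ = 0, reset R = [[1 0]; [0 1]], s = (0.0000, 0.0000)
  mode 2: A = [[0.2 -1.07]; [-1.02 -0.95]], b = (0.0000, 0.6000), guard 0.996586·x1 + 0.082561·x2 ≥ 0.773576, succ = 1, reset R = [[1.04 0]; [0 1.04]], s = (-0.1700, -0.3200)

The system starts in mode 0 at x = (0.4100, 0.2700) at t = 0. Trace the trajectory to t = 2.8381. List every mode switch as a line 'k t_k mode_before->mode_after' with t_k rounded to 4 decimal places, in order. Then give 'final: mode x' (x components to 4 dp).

1 1.1423 0->2
2 2.4829 2->1
final: 1 0.7208 -0.2870

Mode 0: guard c·x = 1.2783 hit at Δt = 1.1423 (t = 1.1423), x⁻ = (-0.0054, -1.3626) → reset → x⁺ = (-0.0544, -1.1073), jump to mode 2
Mode 2: guard c·x = 0.7736 hit at Δt = 1.3406 (t = 2.4829), x⁻ = (0.7981, -0.2638) → reset → x⁺ = (0.6600, -0.5944), jump to mode 1
Mode 1: flow for 0.3552 to horizon, guard not reached → x = (0.7208, -0.2870)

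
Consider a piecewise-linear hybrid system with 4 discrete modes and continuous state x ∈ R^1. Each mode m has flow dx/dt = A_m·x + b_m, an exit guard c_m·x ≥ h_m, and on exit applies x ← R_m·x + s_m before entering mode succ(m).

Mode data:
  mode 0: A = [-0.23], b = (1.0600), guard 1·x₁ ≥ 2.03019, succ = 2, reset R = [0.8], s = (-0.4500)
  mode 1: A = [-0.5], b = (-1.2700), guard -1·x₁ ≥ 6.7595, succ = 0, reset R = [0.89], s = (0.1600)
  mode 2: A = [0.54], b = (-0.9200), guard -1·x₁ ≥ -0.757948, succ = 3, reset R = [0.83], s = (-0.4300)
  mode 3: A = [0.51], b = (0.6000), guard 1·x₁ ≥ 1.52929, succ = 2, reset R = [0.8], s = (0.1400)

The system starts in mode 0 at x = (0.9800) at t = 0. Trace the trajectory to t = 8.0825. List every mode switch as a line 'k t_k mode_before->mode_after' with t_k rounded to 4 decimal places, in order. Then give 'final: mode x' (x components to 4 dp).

Mode 0: guard c·x = 2.0302 hit at Δt = 1.4855 (t = 1.4855), x⁻ = (2.0302) → reset → x⁺ = (1.1742), jump to mode 2
Mode 2: guard c·x = -0.7579 hit at Δt = 1.0740 (t = 2.5595), x⁻ = (0.7579) → reset → x⁺ = (0.1991), jump to mode 3
Mode 3: guard c·x = 1.5293 hit at Δt = 1.3265 (t = 3.8860), x⁻ = (1.5293) → reset → x⁺ = (1.3634), jump to mode 2
Mode 2: guard c·x = -0.7579 hit at Δt = 1.8930 (t = 5.7790), x⁻ = (0.7579) → reset → x⁺ = (0.1991), jump to mode 3
Mode 3: guard c·x = 1.5293 hit at Δt = 1.3265 (t = 7.1055), x⁻ = (1.5293) → reset → x⁺ = (1.3634), jump to mode 2
Mode 2: flow for 0.9770 to horizon, guard not reached → x = (1.1270)

1 1.4855 0->2
2 2.5595 2->3
3 3.8860 3->2
4 5.7790 2->3
5 7.1055 3->2
final: 2 1.1270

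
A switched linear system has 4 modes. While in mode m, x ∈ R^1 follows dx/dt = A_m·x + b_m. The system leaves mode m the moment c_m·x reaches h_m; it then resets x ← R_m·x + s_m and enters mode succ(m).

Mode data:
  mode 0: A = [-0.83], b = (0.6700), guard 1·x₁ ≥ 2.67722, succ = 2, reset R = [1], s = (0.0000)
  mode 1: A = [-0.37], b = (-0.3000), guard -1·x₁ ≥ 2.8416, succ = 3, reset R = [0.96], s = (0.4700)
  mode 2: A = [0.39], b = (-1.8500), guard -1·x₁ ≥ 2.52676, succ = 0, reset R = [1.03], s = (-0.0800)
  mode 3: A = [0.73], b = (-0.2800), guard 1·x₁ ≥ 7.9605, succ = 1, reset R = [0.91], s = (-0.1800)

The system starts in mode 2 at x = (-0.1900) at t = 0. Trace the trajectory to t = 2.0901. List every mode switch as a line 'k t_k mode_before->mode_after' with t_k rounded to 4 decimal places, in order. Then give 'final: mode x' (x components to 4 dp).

Mode 2: guard c·x = 2.5268 hit at Δt = 0.9942 (t = 0.9942), x⁻ = (-2.5268) → reset → x⁺ = (-2.6826), jump to mode 0
Mode 0: flow for 1.0959 to horizon, guard not reached → x = (-0.5981)

1 0.9942 2->0
final: 0 -0.5981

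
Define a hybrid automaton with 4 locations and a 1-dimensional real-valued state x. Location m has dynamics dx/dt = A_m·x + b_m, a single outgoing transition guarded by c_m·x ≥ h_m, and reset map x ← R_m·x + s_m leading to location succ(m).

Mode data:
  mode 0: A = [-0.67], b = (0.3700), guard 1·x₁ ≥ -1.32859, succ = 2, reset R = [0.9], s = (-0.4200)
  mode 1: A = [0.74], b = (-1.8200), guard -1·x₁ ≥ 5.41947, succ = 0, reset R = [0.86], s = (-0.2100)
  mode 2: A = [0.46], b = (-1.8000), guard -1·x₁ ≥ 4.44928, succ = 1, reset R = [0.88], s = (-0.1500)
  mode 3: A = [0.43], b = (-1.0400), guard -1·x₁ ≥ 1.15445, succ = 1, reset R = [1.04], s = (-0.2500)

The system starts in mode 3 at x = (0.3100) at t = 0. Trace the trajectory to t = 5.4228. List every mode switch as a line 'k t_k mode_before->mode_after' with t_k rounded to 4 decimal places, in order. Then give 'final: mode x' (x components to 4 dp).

Mode 3: guard c·x = 1.1544 hit at Δt = 1.2265 (t = 1.2265), x⁻ = (-1.1544) → reset → x⁺ = (-1.4506), jump to mode 1
Mode 1: guard c·x = 5.4195 hit at Δt = 0.9468 (t = 2.1733), x⁻ = (-5.4195) → reset → x⁺ = (-4.8707), jump to mode 0
Mode 0: guard c·x = -1.3286 hit at Δt = 1.5805 (t = 3.7538), x⁻ = (-1.3286) → reset → x⁺ = (-1.6157), jump to mode 2
Mode 2: guard c·x = 4.4493 hit at Δt = 0.8995 (t = 4.6533), x⁻ = (-4.4493) → reset → x⁺ = (-4.0654), jump to mode 1
Mode 1: guard c·x = 5.4195 hit at Δt = 0.2548 (t = 4.9081), x⁻ = (-5.4195) → reset → x⁺ = (-4.8707), jump to mode 0
Mode 0: flow for 0.5147 to horizon, guard not reached → x = (-3.2891)

1 1.2265 3->1
2 2.1733 1->0
3 3.7538 0->2
4 4.6533 2->1
5 4.9081 1->0
final: 0 -3.2891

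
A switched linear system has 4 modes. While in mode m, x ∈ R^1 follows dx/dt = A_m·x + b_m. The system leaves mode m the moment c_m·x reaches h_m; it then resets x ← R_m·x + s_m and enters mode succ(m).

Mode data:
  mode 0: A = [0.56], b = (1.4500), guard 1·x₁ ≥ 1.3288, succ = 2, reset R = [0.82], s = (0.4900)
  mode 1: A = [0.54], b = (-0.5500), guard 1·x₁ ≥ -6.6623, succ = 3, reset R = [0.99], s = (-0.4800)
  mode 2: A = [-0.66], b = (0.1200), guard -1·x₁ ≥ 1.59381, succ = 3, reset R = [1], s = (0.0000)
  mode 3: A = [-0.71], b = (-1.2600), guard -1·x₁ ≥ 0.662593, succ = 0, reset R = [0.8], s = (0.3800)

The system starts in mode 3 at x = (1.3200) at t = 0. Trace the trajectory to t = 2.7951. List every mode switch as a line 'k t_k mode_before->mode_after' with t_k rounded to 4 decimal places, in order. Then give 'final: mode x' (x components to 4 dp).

1 1.4415 3->0
2 2.2878 0->2
final: 2 1.1819

Mode 3: guard c·x = 0.6626 hit at Δt = 1.4415 (t = 1.4415), x⁻ = (-0.6626) → reset → x⁺ = (-0.1501), jump to mode 0
Mode 0: guard c·x = 1.3288 hit at Δt = 0.8463 (t = 2.2878), x⁻ = (1.3288) → reset → x⁺ = (1.5796), jump to mode 2
Mode 2: flow for 0.5073 to horizon, guard not reached → x = (1.1819)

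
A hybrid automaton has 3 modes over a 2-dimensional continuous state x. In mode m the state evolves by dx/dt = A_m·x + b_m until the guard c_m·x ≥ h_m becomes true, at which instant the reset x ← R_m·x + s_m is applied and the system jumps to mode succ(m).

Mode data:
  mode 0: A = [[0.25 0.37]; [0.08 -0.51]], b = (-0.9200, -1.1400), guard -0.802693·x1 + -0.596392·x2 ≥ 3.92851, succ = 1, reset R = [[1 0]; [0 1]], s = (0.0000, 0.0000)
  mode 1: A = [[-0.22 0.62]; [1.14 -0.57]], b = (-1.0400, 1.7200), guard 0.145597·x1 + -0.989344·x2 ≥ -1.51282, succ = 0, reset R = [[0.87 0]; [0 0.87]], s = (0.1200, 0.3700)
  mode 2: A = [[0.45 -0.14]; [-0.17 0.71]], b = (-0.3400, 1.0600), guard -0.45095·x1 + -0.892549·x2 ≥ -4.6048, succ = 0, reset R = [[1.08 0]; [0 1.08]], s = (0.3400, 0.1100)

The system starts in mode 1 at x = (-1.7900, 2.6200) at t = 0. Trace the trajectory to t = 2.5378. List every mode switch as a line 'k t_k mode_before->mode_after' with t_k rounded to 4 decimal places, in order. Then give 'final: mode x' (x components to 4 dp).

1 1.3557 1->0
final: 0 -2.2437 -0.2793

Mode 1: guard c·x = -1.5128 hit at Δt = 1.3557 (t = 1.3557), x⁻ = (-1.2340, 1.3475) → reset → x⁺ = (-0.9536, 1.5423), jump to mode 0
Mode 0: flow for 1.1821 to horizon, guard not reached → x = (-2.2437, -0.2793)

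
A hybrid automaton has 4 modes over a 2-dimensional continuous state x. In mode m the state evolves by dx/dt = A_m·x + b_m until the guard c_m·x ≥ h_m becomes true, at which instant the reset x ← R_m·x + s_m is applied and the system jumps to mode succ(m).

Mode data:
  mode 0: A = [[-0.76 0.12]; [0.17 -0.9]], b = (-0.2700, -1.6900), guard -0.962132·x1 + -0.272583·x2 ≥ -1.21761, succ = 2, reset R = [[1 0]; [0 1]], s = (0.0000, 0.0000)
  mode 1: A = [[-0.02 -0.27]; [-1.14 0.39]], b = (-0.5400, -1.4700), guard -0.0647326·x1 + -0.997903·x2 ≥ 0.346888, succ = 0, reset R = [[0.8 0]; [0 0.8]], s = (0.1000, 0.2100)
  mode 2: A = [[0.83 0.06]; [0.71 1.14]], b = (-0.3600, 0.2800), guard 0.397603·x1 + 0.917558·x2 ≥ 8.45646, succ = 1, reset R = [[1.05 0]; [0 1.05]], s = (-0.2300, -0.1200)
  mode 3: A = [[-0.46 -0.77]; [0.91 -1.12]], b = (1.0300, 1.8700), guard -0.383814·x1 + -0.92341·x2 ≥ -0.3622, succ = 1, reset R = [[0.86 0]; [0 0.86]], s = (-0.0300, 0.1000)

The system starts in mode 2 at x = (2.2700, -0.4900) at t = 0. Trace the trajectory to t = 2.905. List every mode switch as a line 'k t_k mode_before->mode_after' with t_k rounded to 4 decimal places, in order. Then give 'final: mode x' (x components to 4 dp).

Mode 2: guard c·x = 8.4565 hit at Δt = 1.3614 (t = 1.3614), x⁻ = (6.3079, 6.4829) → reset → x⁺ = (6.3933, 6.6870), jump to mode 1
Mode 1: guard c·x = 0.3469 hit at Δt = 1.1554 (t = 2.5168), x⁻ = (4.6780, -0.6511) → reset → x⁺ = (3.8424, -0.3109), jump to mode 0
Mode 0: flow for 0.3882 to horizon, guard not reached → x = (2.7514, -0.5925)

1 1.3614 2->1
2 2.5168 1->0
final: 0 2.7514 -0.5925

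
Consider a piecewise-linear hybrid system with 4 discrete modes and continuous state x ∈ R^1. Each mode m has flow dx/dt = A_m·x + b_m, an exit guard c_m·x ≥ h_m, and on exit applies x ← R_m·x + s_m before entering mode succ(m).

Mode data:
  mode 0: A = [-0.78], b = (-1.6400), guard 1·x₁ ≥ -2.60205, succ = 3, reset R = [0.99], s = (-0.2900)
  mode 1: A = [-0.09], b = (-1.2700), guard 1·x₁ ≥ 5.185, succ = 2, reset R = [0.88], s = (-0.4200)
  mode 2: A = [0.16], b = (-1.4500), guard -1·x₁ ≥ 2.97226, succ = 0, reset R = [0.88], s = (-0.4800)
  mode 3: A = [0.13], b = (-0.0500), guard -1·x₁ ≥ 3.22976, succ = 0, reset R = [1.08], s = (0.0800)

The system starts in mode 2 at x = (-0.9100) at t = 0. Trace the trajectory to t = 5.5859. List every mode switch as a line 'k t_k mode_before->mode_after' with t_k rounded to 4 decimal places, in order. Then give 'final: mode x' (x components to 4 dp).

Mode 2: guard c·x = 2.9723 hit at Δt = 1.1748 (t = 1.1748), x⁻ = (-2.9723) → reset → x⁺ = (-3.0956), jump to mode 0
Mode 0: guard c·x = -2.6021 hit at Δt = 0.8810 (t = 2.0558), x⁻ = (-2.6021) → reset → x⁺ = (-2.8660), jump to mode 3
Mode 3: guard c·x = 3.2298 hit at Δt = 0.8159 (t = 2.8717), x⁻ = (-3.2298) → reset → x⁺ = (-3.4081), jump to mode 0
Mode 0: guard c·x = -2.6021 hit at Δt = 1.2318 (t = 4.1035), x⁻ = (-2.6021) → reset → x⁺ = (-2.8660), jump to mode 3
Mode 3: guard c·x = 3.2298 hit at Δt = 0.8159 (t = 4.9194), x⁻ = (-3.2298) → reset → x⁺ = (-3.4081), jump to mode 0
Mode 0: flow for 0.6665 to horizon, guard not reached → x = (-2.8789)

1 1.1748 2->0
2 2.0558 0->3
3 2.8717 3->0
4 4.1035 0->3
5 4.9194 3->0
final: 0 -2.8789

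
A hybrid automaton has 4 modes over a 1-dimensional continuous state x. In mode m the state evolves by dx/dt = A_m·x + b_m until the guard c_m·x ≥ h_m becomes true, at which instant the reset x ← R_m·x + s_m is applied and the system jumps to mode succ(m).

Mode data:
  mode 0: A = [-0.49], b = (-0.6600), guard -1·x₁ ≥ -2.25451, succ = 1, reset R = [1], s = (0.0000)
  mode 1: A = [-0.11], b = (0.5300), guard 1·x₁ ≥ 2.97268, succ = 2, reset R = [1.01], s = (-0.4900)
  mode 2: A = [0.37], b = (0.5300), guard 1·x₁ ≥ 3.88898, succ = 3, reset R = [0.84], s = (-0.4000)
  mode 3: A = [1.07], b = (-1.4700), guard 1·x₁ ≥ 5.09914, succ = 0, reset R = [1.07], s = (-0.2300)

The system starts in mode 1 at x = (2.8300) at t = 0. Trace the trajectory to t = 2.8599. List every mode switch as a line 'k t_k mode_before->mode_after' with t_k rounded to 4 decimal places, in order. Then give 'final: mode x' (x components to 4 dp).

1 0.6770 1->2
2 1.4860 2->3
3 2.3406 3->0
final: 0 3.7494

Mode 1: guard c·x = 2.9727 hit at Δt = 0.6770 (t = 0.6770), x⁻ = (2.9727) → reset → x⁺ = (2.5124), jump to mode 2
Mode 2: guard c·x = 3.8890 hit at Δt = 0.8090 (t = 1.4860), x⁻ = (3.8890) → reset → x⁺ = (2.8667), jump to mode 3
Mode 3: guard c·x = 5.0991 hit at Δt = 0.8546 (t = 2.3406), x⁻ = (5.0991) → reset → x⁺ = (5.2261), jump to mode 0
Mode 0: flow for 0.5193 to horizon, guard not reached → x = (3.7494)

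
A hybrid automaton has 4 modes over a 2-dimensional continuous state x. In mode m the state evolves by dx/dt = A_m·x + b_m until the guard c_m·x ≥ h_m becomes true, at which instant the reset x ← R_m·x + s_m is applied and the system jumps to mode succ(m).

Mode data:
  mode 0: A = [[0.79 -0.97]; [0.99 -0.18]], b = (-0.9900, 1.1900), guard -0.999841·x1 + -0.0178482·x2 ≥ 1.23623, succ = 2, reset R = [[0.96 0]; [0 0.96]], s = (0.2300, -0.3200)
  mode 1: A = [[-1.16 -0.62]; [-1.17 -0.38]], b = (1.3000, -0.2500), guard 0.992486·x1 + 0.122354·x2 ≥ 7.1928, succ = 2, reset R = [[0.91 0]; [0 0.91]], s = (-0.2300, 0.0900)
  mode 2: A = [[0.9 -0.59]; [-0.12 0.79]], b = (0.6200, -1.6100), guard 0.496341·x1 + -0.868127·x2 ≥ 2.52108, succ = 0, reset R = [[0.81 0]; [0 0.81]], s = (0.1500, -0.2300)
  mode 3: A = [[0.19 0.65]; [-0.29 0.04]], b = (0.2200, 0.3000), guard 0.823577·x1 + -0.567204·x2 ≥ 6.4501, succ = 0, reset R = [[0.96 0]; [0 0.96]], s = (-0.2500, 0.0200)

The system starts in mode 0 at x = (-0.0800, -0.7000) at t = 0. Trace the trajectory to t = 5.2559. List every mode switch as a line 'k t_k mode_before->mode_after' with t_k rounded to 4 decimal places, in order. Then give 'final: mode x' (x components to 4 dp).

1 0.9886 0->2
2 1.9830 2->0
3 4.5073 0->2
final: 2 -2.0918 1.1112

Mode 0: guard c·x = 1.2362 hit at Δt = 0.9886 (t = 0.9886), x⁻ = (-1.2365, 0.0058) → reset → x⁺ = (-0.9571, -0.3144), jump to mode 2
Mode 2: guard c·x = 2.5211 hit at Δt = 0.9944 (t = 1.9830), x⁻ = (-0.1345, -2.9810) → reset → x⁺ = (0.0410, -2.6446), jump to mode 0
Mode 0: guard c·x = 1.2362 hit at Δt = 2.5243 (t = 4.5073), x⁻ = (-1.2689, 1.8204) → reset → x⁺ = (-0.9882, 1.4276), jump to mode 2
Mode 2: flow for 0.7486 to horizon, guard not reached → x = (-2.0918, 1.1112)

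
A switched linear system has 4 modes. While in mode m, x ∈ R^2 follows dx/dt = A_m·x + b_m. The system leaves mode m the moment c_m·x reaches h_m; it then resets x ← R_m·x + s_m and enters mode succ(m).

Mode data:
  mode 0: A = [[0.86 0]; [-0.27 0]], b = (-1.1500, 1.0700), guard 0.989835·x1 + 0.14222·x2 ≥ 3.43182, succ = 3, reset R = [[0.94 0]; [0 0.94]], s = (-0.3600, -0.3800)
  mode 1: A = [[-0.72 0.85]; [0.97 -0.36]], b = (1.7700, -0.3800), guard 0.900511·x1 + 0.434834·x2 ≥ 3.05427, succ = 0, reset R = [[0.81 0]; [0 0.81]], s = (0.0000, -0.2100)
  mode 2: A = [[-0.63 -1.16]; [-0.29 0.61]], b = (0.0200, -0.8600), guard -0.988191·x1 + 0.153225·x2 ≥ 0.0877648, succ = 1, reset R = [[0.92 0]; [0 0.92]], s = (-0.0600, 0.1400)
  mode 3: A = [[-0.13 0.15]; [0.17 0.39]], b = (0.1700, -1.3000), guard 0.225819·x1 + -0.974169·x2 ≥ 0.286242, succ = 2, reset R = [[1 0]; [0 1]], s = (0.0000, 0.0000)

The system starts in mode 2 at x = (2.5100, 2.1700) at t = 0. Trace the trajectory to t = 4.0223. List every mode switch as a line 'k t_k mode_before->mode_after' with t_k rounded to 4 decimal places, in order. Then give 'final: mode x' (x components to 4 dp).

1 0.6819 2->1
2 1.4881 1->0
3 2.9537 0->3
final: 3 2.6731 1.5537

Mode 2: guard c·x = 0.0878 hit at Δt = 0.6819 (t = 0.6819), x⁻ = (0.2558, 2.2228) → reset → x⁺ = (0.1754, 2.1849), jump to mode 1
Mode 1: guard c·x = 3.0543 hit at Δt = 0.8062 (t = 1.4881), x⁻ = (2.2814, 2.2993) → reset → x⁺ = (1.8480, 1.6524), jump to mode 0
Mode 0: guard c·x = 3.4318 hit at Δt = 1.4656 (t = 2.9537), x⁻ = (3.1386, 2.2863) → reset → x⁺ = (2.5903, 1.7691), jump to mode 3
Mode 3: flow for 1.0686 to horizon, guard not reached → x = (2.6731, 1.5537)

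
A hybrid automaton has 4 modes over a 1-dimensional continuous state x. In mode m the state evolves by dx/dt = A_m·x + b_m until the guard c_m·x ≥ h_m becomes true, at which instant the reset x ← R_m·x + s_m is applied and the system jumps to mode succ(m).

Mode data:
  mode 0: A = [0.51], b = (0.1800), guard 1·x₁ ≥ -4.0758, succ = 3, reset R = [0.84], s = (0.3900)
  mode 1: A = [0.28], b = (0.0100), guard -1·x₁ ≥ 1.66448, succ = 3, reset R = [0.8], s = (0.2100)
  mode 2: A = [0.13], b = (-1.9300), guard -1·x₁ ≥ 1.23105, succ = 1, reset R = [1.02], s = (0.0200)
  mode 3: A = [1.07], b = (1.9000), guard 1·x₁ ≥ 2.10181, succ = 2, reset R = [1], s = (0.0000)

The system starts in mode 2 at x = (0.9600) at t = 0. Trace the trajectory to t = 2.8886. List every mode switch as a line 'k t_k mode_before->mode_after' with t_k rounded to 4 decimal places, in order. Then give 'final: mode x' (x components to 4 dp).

Mode 2: guard c·x = 1.2310 hit at Δt = 1.1270 (t = 1.1270), x⁻ = (-1.2310) → reset → x⁺ = (-1.2357), jump to mode 1
Mode 1: guard c·x = 1.6645 hit at Δt = 1.0912 (t = 2.2182), x⁻ = (-1.6645) → reset → x⁺ = (-1.1216), jump to mode 3
Mode 3: flow for 0.6704 to horizon, guard not reached → x = (-0.4355)

1 1.1270 2->1
2 2.2182 1->3
final: 3 -0.4355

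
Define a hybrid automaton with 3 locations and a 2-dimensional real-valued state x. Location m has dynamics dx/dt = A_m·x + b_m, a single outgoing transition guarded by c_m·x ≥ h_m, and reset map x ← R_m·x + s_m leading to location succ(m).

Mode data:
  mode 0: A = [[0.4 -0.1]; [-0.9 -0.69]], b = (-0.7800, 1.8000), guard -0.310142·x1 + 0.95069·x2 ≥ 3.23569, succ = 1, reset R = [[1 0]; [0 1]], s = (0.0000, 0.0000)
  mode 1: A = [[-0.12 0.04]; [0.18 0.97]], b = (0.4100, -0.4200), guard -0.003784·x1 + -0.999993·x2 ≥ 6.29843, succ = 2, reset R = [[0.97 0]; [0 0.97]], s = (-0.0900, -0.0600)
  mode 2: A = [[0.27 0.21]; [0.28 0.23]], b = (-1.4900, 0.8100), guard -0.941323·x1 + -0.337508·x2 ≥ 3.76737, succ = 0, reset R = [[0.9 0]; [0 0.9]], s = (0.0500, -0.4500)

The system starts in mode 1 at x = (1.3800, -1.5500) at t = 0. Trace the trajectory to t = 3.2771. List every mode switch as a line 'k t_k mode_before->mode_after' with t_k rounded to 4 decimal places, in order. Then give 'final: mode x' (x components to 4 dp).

Mode 1: guard c·x = 6.2984 hit at Δt = 1.3695 (t = 1.3695), x⁻ = (1.5128, -6.3042) → reset → x⁺ = (1.3774, -6.1751), jump to mode 2
Mode 2: guard c·x = 3.7674 hit at Δt = 1.0268 (t = 2.3963), x⁻ = (-1.5411, -6.8641) → reset → x⁺ = (-1.3370, -6.6277), jump to mode 0
Mode 0: flow for 0.8808 to horizon, guard not reached → x = (-2.3092, -1.3487)

1 1.3695 1->2
2 2.3963 2->0
final: 0 -2.3092 -1.3487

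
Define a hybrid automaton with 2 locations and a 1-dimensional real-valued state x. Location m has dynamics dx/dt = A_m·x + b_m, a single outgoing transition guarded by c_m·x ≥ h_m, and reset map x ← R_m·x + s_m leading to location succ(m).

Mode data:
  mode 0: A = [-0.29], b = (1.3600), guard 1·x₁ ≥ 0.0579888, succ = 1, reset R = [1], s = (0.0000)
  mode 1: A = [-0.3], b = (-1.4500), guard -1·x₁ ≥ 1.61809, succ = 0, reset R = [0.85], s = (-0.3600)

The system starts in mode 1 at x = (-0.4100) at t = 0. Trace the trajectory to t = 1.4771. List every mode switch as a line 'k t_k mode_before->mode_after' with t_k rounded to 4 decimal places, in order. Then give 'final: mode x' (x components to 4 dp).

1 1.0633 1->0
final: 0 -1.0088

Mode 1: guard c·x = 1.6181 hit at Δt = 1.0633 (t = 1.0633), x⁻ = (-1.6181) → reset → x⁺ = (-1.7354), jump to mode 0
Mode 0: flow for 0.4138 to horizon, guard not reached → x = (-1.0088)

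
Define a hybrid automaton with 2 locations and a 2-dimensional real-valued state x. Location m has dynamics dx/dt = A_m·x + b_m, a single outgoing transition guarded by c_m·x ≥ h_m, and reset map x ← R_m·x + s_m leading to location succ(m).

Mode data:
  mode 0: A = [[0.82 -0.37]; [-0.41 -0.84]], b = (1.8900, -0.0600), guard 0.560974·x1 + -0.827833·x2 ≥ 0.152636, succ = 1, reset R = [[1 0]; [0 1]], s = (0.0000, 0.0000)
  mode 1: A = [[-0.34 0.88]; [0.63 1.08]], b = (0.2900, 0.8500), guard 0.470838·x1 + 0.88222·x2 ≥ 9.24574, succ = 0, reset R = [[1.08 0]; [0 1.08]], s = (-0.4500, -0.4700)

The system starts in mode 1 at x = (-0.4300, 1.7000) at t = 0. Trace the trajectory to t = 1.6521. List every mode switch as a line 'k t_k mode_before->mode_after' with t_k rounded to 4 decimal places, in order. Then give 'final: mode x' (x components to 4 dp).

Mode 1: guard c·x = 9.2457 hit at Δt = 1.1117 (t = 1.1117), x⁻ = (3.6005, 8.5585) → reset → x⁺ = (3.4386, 8.7732), jump to mode 0
Mode 0: flow for 0.5404 to horizon, guard not reached → x = (4.9260, 4.8126)

1 1.1117 1->0
final: 0 4.9260 4.8126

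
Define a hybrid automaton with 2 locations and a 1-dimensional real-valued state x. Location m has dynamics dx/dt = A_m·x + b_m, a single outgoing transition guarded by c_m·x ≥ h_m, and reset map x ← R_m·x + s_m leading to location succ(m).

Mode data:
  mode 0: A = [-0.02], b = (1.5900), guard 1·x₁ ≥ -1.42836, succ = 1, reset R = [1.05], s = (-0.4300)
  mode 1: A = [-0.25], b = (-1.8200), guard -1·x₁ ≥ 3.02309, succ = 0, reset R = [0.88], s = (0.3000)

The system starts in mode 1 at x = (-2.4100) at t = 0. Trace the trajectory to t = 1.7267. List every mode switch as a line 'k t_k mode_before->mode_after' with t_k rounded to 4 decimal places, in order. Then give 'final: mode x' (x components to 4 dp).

1 0.5382 1->0
2 1.1107 0->1
final: 1 -2.6934

Mode 1: guard c·x = 3.0231 hit at Δt = 0.5382 (t = 0.5382), x⁻ = (-3.0231) → reset → x⁺ = (-2.3603), jump to mode 0
Mode 0: guard c·x = -1.4284 hit at Δt = 0.5725 (t = 1.1107), x⁻ = (-1.4284) → reset → x⁺ = (-1.9298), jump to mode 1
Mode 1: flow for 0.6160 to horizon, guard not reached → x = (-2.6934)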